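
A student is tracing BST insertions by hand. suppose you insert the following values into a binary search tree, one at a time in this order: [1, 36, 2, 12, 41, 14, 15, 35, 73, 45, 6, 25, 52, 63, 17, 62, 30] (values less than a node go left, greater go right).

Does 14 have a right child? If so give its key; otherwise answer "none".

Insert 1: tree is empty, so 1 becomes the root.
Insert 36: 36 > 1 → go right. Place as right child of 1.
Insert 2: 2 > 1 → go right; 2 < 36 → go left. Place as left child of 36.
Insert 12: 12 > 1 → go right; 12 < 36 → go left; 12 > 2 → go right. Place as right child of 2.
Insert 41: 41 > 1 → go right; 41 > 36 → go right. Place as right child of 36.
Insert 14: 14 > 1 → go right; 14 < 36 → go left; 14 > 2 → go right; 14 > 12 → go right. Place as right child of 12.
Insert 15: 15 > 1 → go right; 15 < 36 → go left; 15 > 2 → go right; 15 > 12 → go right; 15 > 14 → go right. Place as right child of 14.
Insert 35: 35 > 1 → go right; 35 < 36 → go left; 35 > 2 → go right; 35 > 12 → go right; 35 > 14 → go right; 35 > 15 → go right. Place as right child of 15.
Insert 73: 73 > 1 → go right; 73 > 36 → go right; 73 > 41 → go right. Place as right child of 41.
Insert 45: 45 > 1 → go right; 45 > 36 → go right; 45 > 41 → go right; 45 < 73 → go left. Place as left child of 73.
Insert 6: 6 > 1 → go right; 6 < 36 → go left; 6 > 2 → go right; 6 < 12 → go left. Place as left child of 12.
Insert 25: 25 > 1 → go right; 25 < 36 → go left; 25 > 2 → go right; 25 > 12 → go right; 25 > 14 → go right; 25 > 15 → go right; 25 < 35 → go left. Place as left child of 35.
Insert 52: 52 > 1 → go right; 52 > 36 → go right; 52 > 41 → go right; 52 < 73 → go left; 52 > 45 → go right. Place as right child of 45.
Insert 63: 63 > 1 → go right; 63 > 36 → go right; 63 > 41 → go right; 63 < 73 → go left; 63 > 45 → go right; 63 > 52 → go right. Place as right child of 52.
Insert 17: 17 > 1 → go right; 17 < 36 → go left; 17 > 2 → go right; 17 > 12 → go right; 17 > 14 → go right; 17 > 15 → go right; 17 < 35 → go left; 17 < 25 → go left. Place as left child of 25.
Insert 62: 62 > 1 → go right; 62 > 36 → go right; 62 > 41 → go right; 62 < 73 → go left; 62 > 45 → go right; 62 > 52 → go right; 62 < 63 → go left. Place as left child of 63.
Insert 30: 30 > 1 → go right; 30 < 36 → go left; 30 > 2 → go right; 30 > 12 → go right; 30 > 14 → go right; 30 > 15 → go right; 30 < 35 → go left; 30 > 25 → go right. Place as right child of 25.

15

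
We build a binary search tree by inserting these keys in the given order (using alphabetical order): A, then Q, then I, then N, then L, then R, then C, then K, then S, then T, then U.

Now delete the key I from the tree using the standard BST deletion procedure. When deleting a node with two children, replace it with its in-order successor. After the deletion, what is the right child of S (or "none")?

A: root
Q: right child of A (depth 1)
I: left child of Q (depth 2)
N: right child of I (depth 3)
L: left child of N (depth 4)
R: right child of Q (depth 2)
C: left child of I (depth 3)
K: left child of L (depth 5)
S: right child of R (depth 3)
T: right child of S (depth 4)
U: right child of T (depth 5)

Delete I (two children — replace with in-order successor).
After deletion, S's right child: T.

T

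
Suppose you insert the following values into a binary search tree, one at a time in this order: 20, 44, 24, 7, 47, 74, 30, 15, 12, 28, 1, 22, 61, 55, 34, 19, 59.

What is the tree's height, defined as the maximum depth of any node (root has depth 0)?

6

20: root
44: right child of 20 (depth 1)
24: left child of 44 (depth 2)
7: left child of 20 (depth 1)
47: right child of 44 (depth 2)
74: right child of 47 (depth 3)
30: right child of 24 (depth 3)
15: right child of 7 (depth 2)
12: left child of 15 (depth 3)
28: left child of 30 (depth 4)
1: left child of 7 (depth 2)
22: left child of 24 (depth 3)
61: left child of 74 (depth 4)
55: left child of 61 (depth 5)
34: right child of 30 (depth 4)
19: right child of 15 (depth 3)
59: right child of 55 (depth 6)

The deepest node is 59 at depth 6.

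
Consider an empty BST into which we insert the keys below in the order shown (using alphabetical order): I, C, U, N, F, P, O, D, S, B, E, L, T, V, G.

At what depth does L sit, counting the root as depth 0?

3

Insert I: tree is empty, so I becomes the root.
Insert C: C < I → go left. Place as left child of I.
Insert U: U > I → go right. Place as right child of I.
Insert N: N > I → go right; N < U → go left. Place as left child of U.
Insert F: F < I → go left; F > C → go right. Place as right child of C.
Insert P: P > I → go right; P < U → go left; P > N → go right. Place as right child of N.
Insert O: O > I → go right; O < U → go left; O > N → go right; O < P → go left. Place as left child of P.
Insert D: D < I → go left; D > C → go right; D < F → go left. Place as left child of F.
Insert S: S > I → go right; S < U → go left; S > N → go right; S > P → go right. Place as right child of P.
Insert B: B < I → go left; B < C → go left. Place as left child of C.
Insert E: E < I → go left; E > C → go right; E < F → go left; E > D → go right. Place as right child of D.
Insert L: L > I → go right; L < U → go left; L < N → go left. Place as left child of N.
Insert T: T > I → go right; T < U → go left; T > N → go right; T > P → go right; T > S → go right. Place as right child of S.
Insert V: V > I → go right; V > U → go right. Place as right child of U.
Insert G: G < I → go left; G > C → go right; G > F → go right. Place as right child of F.

Path to L: I → U → N → L, which is 3 edges.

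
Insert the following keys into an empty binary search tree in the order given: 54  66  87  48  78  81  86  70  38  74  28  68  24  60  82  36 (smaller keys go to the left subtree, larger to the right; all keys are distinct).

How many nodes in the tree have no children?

6

Resulting structure (node: left, right):
  54: L=48, R=66
  66: L=60, R=87
  87: L=78, R=–
  48: L=38, R=–
  78: L=70, R=81
  81: L=–, R=86
  86: L=82, R=–
  70: L=68, R=74
  38: L=28, R=–
  74: L=–, R=–
  28: L=24, R=36
  68: L=–, R=–
  24: L=–, R=–
  60: L=–, R=–
  82: L=–, R=–
  36: L=–, R=–

Leaves: 24, 36, 60, 68, 74, 82 — 6 in total.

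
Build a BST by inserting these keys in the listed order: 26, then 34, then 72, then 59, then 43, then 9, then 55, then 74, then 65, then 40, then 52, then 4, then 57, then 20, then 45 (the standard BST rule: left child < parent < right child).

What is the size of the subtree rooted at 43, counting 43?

6

Resulting structure (node: left, right):
  26: L=9, R=34
  34: L=–, R=72
  72: L=59, R=74
  59: L=43, R=65
  43: L=40, R=55
  9: L=4, R=20
  55: L=52, R=57
  74: L=–, R=–
  65: L=–, R=–
  40: L=–, R=–
  52: L=45, R=–
  4: L=–, R=–
  57: L=–, R=–
  20: L=–, R=–
  45: L=–, R=–

Subtree rooted at 43 contains: 43, 40, 55, 52, 45, 57 — 6 nodes.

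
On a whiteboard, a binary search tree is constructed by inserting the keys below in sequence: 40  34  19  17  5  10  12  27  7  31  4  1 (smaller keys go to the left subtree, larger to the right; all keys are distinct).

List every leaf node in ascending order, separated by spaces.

Insert 40: tree is empty, so 40 becomes the root.
Insert 34: 34 < 40 → go left. Place as left child of 40.
Insert 19: 19 < 40 → go left; 19 < 34 → go left. Place as left child of 34.
Insert 17: 17 < 40 → go left; 17 < 34 → go left; 17 < 19 → go left. Place as left child of 19.
Insert 5: 5 < 40 → go left; 5 < 34 → go left; 5 < 19 → go left; 5 < 17 → go left. Place as left child of 17.
Insert 10: 10 < 40 → go left; 10 < 34 → go left; 10 < 19 → go left; 10 < 17 → go left; 10 > 5 → go right. Place as right child of 5.
Insert 12: 12 < 40 → go left; 12 < 34 → go left; 12 < 19 → go left; 12 < 17 → go left; 12 > 5 → go right; 12 > 10 → go right. Place as right child of 10.
Insert 27: 27 < 40 → go left; 27 < 34 → go left; 27 > 19 → go right. Place as right child of 19.
Insert 7: 7 < 40 → go left; 7 < 34 → go left; 7 < 19 → go left; 7 < 17 → go left; 7 > 5 → go right; 7 < 10 → go left. Place as left child of 10.
Insert 31: 31 < 40 → go left; 31 < 34 → go left; 31 > 19 → go right; 31 > 27 → go right. Place as right child of 27.
Insert 4: 4 < 40 → go left; 4 < 34 → go left; 4 < 19 → go left; 4 < 17 → go left; 4 < 5 → go left. Place as left child of 5.
Insert 1: 1 < 40 → go left; 1 < 34 → go left; 1 < 19 → go left; 1 < 17 → go left; 1 < 5 → go left; 1 < 4 → go left. Place as left child of 4.

1 7 12 31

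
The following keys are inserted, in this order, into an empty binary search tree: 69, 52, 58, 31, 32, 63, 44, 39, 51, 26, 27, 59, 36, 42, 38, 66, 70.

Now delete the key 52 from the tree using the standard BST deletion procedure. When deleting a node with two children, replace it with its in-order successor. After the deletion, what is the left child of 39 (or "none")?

69: root
52: left child of 69 (depth 1)
58: right child of 52 (depth 2)
31: left child of 52 (depth 2)
32: right child of 31 (depth 3)
63: right child of 58 (depth 3)
44: right child of 32 (depth 4)
39: left child of 44 (depth 5)
51: right child of 44 (depth 5)
26: left child of 31 (depth 3)
27: right child of 26 (depth 4)
59: left child of 63 (depth 4)
36: left child of 39 (depth 6)
42: right child of 39 (depth 6)
38: right child of 36 (depth 7)
66: right child of 63 (depth 4)
70: right child of 69 (depth 1)

Delete 52 (two children — replace with in-order successor).
After deletion, 39's left child: 36.

36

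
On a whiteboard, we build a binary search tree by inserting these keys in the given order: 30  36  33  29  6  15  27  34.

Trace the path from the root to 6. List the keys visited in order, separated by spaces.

Insert 30: tree is empty, so 30 becomes the root.
Insert 36: 36 > 30 → go right. Place as right child of 30.
Insert 33: 33 > 30 → go right; 33 < 36 → go left. Place as left child of 36.
Insert 29: 29 < 30 → go left. Place as left child of 30.
Insert 6: 6 < 30 → go left; 6 < 29 → go left. Place as left child of 29.
Insert 15: 15 < 30 → go left; 15 < 29 → go left; 15 > 6 → go right. Place as right child of 6.
Insert 27: 27 < 30 → go left; 27 < 29 → go left; 27 > 6 → go right; 27 > 15 → go right. Place as right child of 15.
Insert 34: 34 > 30 → go right; 34 < 36 → go left; 34 > 33 → go right. Place as right child of 33.

30 29 6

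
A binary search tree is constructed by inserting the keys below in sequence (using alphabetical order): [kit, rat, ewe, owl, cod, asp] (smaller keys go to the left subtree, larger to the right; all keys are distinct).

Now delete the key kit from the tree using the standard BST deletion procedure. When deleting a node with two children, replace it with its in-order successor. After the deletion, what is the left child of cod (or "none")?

kit: root
rat: right child of kit (depth 1)
ewe: left child of kit (depth 1)
owl: left child of rat (depth 2)
cod: left child of ewe (depth 2)
asp: left child of cod (depth 3)

Delete kit (two children — replace with in-order successor).
After deletion, cod's left child: asp.

asp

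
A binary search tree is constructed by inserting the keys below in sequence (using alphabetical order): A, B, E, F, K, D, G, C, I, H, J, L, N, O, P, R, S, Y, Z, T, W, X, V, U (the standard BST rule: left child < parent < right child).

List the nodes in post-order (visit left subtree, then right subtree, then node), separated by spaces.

Resulting structure (node: left, right):
  A: L=–, R=B
  B: L=–, R=E
  E: L=D, R=F
  F: L=–, R=K
  K: L=G, R=L
  D: L=C, R=–
  G: L=–, R=I
  C: L=–, R=–
  I: L=H, R=J
  H: L=–, R=–
  J: L=–, R=–
  L: L=–, R=N
  N: L=–, R=O
  O: L=–, R=P
  P: L=–, R=R
  R: L=–, R=S
  S: L=–, R=Y
  Y: L=T, R=Z
  Z: L=–, R=–
  T: L=–, R=W
  W: L=V, R=X
  X: L=–, R=–
  V: L=U, R=–
  U: L=–, R=–

C D H J I G U V X W T Z Y S R P O N L K F E B A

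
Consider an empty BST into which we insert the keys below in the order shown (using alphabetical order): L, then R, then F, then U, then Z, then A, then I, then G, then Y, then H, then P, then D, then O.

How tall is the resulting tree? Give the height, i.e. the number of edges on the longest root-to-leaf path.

4

L: root
R: right child of L (depth 1)
F: left child of L (depth 1)
U: right child of R (depth 2)
Z: right child of U (depth 3)
A: left child of F (depth 2)
I: right child of F (depth 2)
G: left child of I (depth 3)
Y: left child of Z (depth 4)
H: right child of G (depth 4)
P: left child of R (depth 2)
D: right child of A (depth 3)
O: left child of P (depth 3)

The deepest node is Y at depth 4.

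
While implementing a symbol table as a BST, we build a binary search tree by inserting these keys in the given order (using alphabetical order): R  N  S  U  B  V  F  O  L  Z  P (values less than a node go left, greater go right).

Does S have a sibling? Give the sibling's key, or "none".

Insert R: tree is empty, so R becomes the root.
Insert N: N < R → go left. Place as left child of R.
Insert S: S > R → go right. Place as right child of R.
Insert U: U > R → go right; U > S → go right. Place as right child of S.
Insert B: B < R → go left; B < N → go left. Place as left child of N.
Insert V: V > R → go right; V > S → go right; V > U → go right. Place as right child of U.
Insert F: F < R → go left; F < N → go left; F > B → go right. Place as right child of B.
Insert O: O < R → go left; O > N → go right. Place as right child of N.
Insert L: L < R → go left; L < N → go left; L > B → go right; L > F → go right. Place as right child of F.
Insert Z: Z > R → go right; Z > S → go right; Z > U → go right; Z > V → go right. Place as right child of V.
Insert P: P < R → go left; P > N → go right; P > O → go right. Place as right child of O.

S's parent is R; the other child of R is N.

N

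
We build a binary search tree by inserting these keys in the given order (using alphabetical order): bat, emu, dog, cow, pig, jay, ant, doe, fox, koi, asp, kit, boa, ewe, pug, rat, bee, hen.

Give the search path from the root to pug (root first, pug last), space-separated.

Insert bat: tree is empty, so bat becomes the root.
Insert emu: emu > bat → go right. Place as right child of bat.
Insert dog: dog > bat → go right; dog < emu → go left. Place as left child of emu.
Insert cow: cow > bat → go right; cow < emu → go left; cow < dog → go left. Place as left child of dog.
Insert pig: pig > bat → go right; pig > emu → go right. Place as right child of emu.
Insert jay: jay > bat → go right; jay > emu → go right; jay < pig → go left. Place as left child of pig.
Insert ant: ant < bat → go left. Place as left child of bat.
Insert doe: doe > bat → go right; doe < emu → go left; doe < dog → go left; doe > cow → go right. Place as right child of cow.
Insert fox: fox > bat → go right; fox > emu → go right; fox < pig → go left; fox < jay → go left. Place as left child of jay.
Insert koi: koi > bat → go right; koi > emu → go right; koi < pig → go left; koi > jay → go right. Place as right child of jay.
Insert asp: asp < bat → go left; asp > ant → go right. Place as right child of ant.
Insert kit: kit > bat → go right; kit > emu → go right; kit < pig → go left; kit > jay → go right; kit < koi → go left. Place as left child of koi.
Insert boa: boa > bat → go right; boa < emu → go left; boa < dog → go left; boa < cow → go left. Place as left child of cow.
Insert ewe: ewe > bat → go right; ewe > emu → go right; ewe < pig → go left; ewe < jay → go left; ewe < fox → go left. Place as left child of fox.
Insert pug: pug > bat → go right; pug > emu → go right; pug > pig → go right. Place as right child of pig.
Insert rat: rat > bat → go right; rat > emu → go right; rat > pig → go right; rat > pug → go right. Place as right child of pug.
Insert bee: bee > bat → go right; bee < emu → go left; bee < dog → go left; bee < cow → go left; bee < boa → go left. Place as left child of boa.
Insert hen: hen > bat → go right; hen > emu → go right; hen < pig → go left; hen < jay → go left; hen > fox → go right. Place as right child of fox.

bat emu pig pug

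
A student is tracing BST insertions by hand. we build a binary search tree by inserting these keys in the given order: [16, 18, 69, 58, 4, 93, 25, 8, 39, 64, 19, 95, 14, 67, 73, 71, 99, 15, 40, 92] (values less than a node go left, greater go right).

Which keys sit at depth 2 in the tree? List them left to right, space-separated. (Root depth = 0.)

Resulting structure (node: left, right):
  16: L=4, R=18
  18: L=–, R=69
  69: L=58, R=93
  58: L=25, R=64
  4: L=–, R=8
  93: L=73, R=95
  25: L=19, R=39
  8: L=–, R=14
  39: L=–, R=40
  64: L=–, R=67
  19: L=–, R=–
  95: L=–, R=99
  14: L=–, R=15
  67: L=–, R=–
  73: L=71, R=92
  71: L=–, R=–
  99: L=–, R=–
  15: L=–, R=–
  40: L=–, R=–
  92: L=–, R=–

8 69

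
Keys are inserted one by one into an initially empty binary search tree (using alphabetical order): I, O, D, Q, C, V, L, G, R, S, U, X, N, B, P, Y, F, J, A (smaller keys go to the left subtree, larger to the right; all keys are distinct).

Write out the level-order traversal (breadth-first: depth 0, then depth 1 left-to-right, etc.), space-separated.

I D O C G L Q B F J N P V A R X S Y U

Insert I: tree is empty, so I becomes the root.
Insert O: O > I → go right. Place as right child of I.
Insert D: D < I → go left. Place as left child of I.
Insert Q: Q > I → go right; Q > O → go right. Place as right child of O.
Insert C: C < I → go left; C < D → go left. Place as left child of D.
Insert V: V > I → go right; V > O → go right; V > Q → go right. Place as right child of Q.
Insert L: L > I → go right; L < O → go left. Place as left child of O.
Insert G: G < I → go left; G > D → go right. Place as right child of D.
Insert R: R > I → go right; R > O → go right; R > Q → go right; R < V → go left. Place as left child of V.
Insert S: S > I → go right; S > O → go right; S > Q → go right; S < V → go left; S > R → go right. Place as right child of R.
Insert U: U > I → go right; U > O → go right; U > Q → go right; U < V → go left; U > R → go right; U > S → go right. Place as right child of S.
Insert X: X > I → go right; X > O → go right; X > Q → go right; X > V → go right. Place as right child of V.
Insert N: N > I → go right; N < O → go left; N > L → go right. Place as right child of L.
Insert B: B < I → go left; B < D → go left; B < C → go left. Place as left child of C.
Insert P: P > I → go right; P > O → go right; P < Q → go left. Place as left child of Q.
Insert Y: Y > I → go right; Y > O → go right; Y > Q → go right; Y > V → go right; Y > X → go right. Place as right child of X.
Insert F: F < I → go left; F > D → go right; F < G → go left. Place as left child of G.
Insert J: J > I → go right; J < O → go left; J < L → go left. Place as left child of L.
Insert A: A < I → go left; A < D → go left; A < C → go left; A < B → go left. Place as left child of B.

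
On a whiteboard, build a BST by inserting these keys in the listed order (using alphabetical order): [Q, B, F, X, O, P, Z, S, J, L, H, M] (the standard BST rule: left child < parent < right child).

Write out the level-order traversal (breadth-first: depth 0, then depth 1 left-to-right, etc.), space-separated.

Insert Q: tree is empty, so Q becomes the root.
Insert B: B < Q → go left. Place as left child of Q.
Insert F: F < Q → go left; F > B → go right. Place as right child of B.
Insert X: X > Q → go right. Place as right child of Q.
Insert O: O < Q → go left; O > B → go right; O > F → go right. Place as right child of F.
Insert P: P < Q → go left; P > B → go right; P > F → go right; P > O → go right. Place as right child of O.
Insert Z: Z > Q → go right; Z > X → go right. Place as right child of X.
Insert S: S > Q → go right; S < X → go left. Place as left child of X.
Insert J: J < Q → go left; J > B → go right; J > F → go right; J < O → go left. Place as left child of O.
Insert L: L < Q → go left; L > B → go right; L > F → go right; L < O → go left; L > J → go right. Place as right child of J.
Insert H: H < Q → go left; H > B → go right; H > F → go right; H < O → go left; H < J → go left. Place as left child of J.
Insert M: M < Q → go left; M > B → go right; M > F → go right; M < O → go left; M > J → go right; M > L → go right. Place as right child of L.

Q B X F S Z O J P H L M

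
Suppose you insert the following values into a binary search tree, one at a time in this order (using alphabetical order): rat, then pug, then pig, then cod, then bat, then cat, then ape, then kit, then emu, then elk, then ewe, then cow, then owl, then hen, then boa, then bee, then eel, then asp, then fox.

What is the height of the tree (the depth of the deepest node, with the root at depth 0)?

Insert rat: tree is empty, so rat becomes the root.
Insert pug: pug < rat → go left. Place as left child of rat.
Insert pig: pig < rat → go left; pig < pug → go left. Place as left child of pug.
Insert cod: cod < rat → go left; cod < pug → go left; cod < pig → go left. Place as left child of pig.
Insert bat: bat < rat → go left; bat < pug → go left; bat < pig → go left; bat < cod → go left. Place as left child of cod.
Insert cat: cat < rat → go left; cat < pug → go left; cat < pig → go left; cat < cod → go left; cat > bat → go right. Place as right child of bat.
Insert ape: ape < rat → go left; ape < pug → go left; ape < pig → go left; ape < cod → go left; ape < bat → go left. Place as left child of bat.
Insert kit: kit < rat → go left; kit < pug → go left; kit < pig → go left; kit > cod → go right. Place as right child of cod.
Insert emu: emu < rat → go left; emu < pug → go left; emu < pig → go left; emu > cod → go right; emu < kit → go left. Place as left child of kit.
Insert elk: elk < rat → go left; elk < pug → go left; elk < pig → go left; elk > cod → go right; elk < kit → go left; elk < emu → go left. Place as left child of emu.
Insert ewe: ewe < rat → go left; ewe < pug → go left; ewe < pig → go left; ewe > cod → go right; ewe < kit → go left; ewe > emu → go right. Place as right child of emu.
Insert cow: cow < rat → go left; cow < pug → go left; cow < pig → go left; cow > cod → go right; cow < kit → go left; cow < emu → go left; cow < elk → go left. Place as left child of elk.
Insert owl: owl < rat → go left; owl < pug → go left; owl < pig → go left; owl > cod → go right; owl > kit → go right. Place as right child of kit.
Insert hen: hen < rat → go left; hen < pug → go left; hen < pig → go left; hen > cod → go right; hen < kit → go left; hen > emu → go right; hen > ewe → go right. Place as right child of ewe.
Insert boa: boa < rat → go left; boa < pug → go left; boa < pig → go left; boa < cod → go left; boa > bat → go right; boa < cat → go left. Place as left child of cat.
Insert bee: bee < rat → go left; bee < pug → go left; bee < pig → go left; bee < cod → go left; bee > bat → go right; bee < cat → go left; bee < boa → go left. Place as left child of boa.
Insert eel: eel < rat → go left; eel < pug → go left; eel < pig → go left; eel > cod → go right; eel < kit → go left; eel < emu → go left; eel < elk → go left; eel > cow → go right. Place as right child of cow.
Insert asp: asp < rat → go left; asp < pug → go left; asp < pig → go left; asp < cod → go left; asp < bat → go left; asp > ape → go right. Place as right child of ape.
Insert fox: fox < rat → go left; fox < pug → go left; fox < pig → go left; fox > cod → go right; fox < kit → go left; fox > emu → go right; fox > ewe → go right; fox < hen → go left. Place as left child of hen.

The deepest node is eel at depth 8.

8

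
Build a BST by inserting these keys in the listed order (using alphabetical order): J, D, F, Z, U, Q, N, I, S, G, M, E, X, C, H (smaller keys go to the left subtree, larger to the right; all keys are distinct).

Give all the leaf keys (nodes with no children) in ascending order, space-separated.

C E H M S X

Resulting structure (node: left, right):
  J: L=D, R=Z
  D: L=C, R=F
  F: L=E, R=I
  Z: L=U, R=–
  U: L=Q, R=X
  Q: L=N, R=S
  N: L=M, R=–
  I: L=G, R=–
  S: L=–, R=–
  G: L=–, R=H
  M: L=–, R=–
  E: L=–, R=–
  X: L=–, R=–
  C: L=–, R=–
  H: L=–, R=–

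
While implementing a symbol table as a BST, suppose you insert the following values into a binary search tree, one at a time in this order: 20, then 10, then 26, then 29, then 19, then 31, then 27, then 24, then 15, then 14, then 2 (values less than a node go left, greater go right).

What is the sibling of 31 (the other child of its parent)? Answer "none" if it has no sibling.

27

Insert 20: tree is empty, so 20 becomes the root.
Insert 10: 10 < 20 → go left. Place as left child of 20.
Insert 26: 26 > 20 → go right. Place as right child of 20.
Insert 29: 29 > 20 → go right; 29 > 26 → go right. Place as right child of 26.
Insert 19: 19 < 20 → go left; 19 > 10 → go right. Place as right child of 10.
Insert 31: 31 > 20 → go right; 31 > 26 → go right; 31 > 29 → go right. Place as right child of 29.
Insert 27: 27 > 20 → go right; 27 > 26 → go right; 27 < 29 → go left. Place as left child of 29.
Insert 24: 24 > 20 → go right; 24 < 26 → go left. Place as left child of 26.
Insert 15: 15 < 20 → go left; 15 > 10 → go right; 15 < 19 → go left. Place as left child of 19.
Insert 14: 14 < 20 → go left; 14 > 10 → go right; 14 < 19 → go left; 14 < 15 → go left. Place as left child of 15.
Insert 2: 2 < 20 → go left; 2 < 10 → go left. Place as left child of 10.

31's parent is 29; the other child of 29 is 27.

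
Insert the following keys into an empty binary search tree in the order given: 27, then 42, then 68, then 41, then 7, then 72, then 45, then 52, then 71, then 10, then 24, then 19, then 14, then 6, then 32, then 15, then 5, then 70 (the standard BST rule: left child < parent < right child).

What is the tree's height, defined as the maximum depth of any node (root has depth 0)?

6

27: root
42: right child of 27 (depth 1)
68: right child of 42 (depth 2)
41: left child of 42 (depth 2)
7: left child of 27 (depth 1)
72: right child of 68 (depth 3)
45: left child of 68 (depth 3)
52: right child of 45 (depth 4)
71: left child of 72 (depth 4)
10: right child of 7 (depth 2)
24: right child of 10 (depth 3)
19: left child of 24 (depth 4)
14: left child of 19 (depth 5)
6: left child of 7 (depth 2)
32: left child of 41 (depth 3)
15: right child of 14 (depth 6)
5: left child of 6 (depth 3)
70: left child of 71 (depth 5)

The deepest node is 15 at depth 6.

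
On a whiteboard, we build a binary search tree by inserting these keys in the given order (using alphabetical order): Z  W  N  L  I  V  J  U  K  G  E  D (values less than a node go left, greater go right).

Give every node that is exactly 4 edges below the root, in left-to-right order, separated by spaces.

I U

Z: root
W: left child of Z (depth 1)
N: left child of W (depth 2)
L: left child of N (depth 3)
I: left child of L (depth 4)
V: right child of N (depth 3)
J: right child of I (depth 5)
U: left child of V (depth 4)
K: right child of J (depth 6)
G: left child of I (depth 5)
E: left child of G (depth 6)
D: left child of E (depth 7)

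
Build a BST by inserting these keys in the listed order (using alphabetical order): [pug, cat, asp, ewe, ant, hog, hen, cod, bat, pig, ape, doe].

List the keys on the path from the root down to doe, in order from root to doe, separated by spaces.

pug cat ewe cod doe

pug: root
cat: left child of pug (depth 1)
asp: left child of cat (depth 2)
ewe: right child of cat (depth 2)
ant: left child of asp (depth 3)
hog: right child of ewe (depth 3)
hen: left child of hog (depth 4)
cod: left child of ewe (depth 3)
bat: right child of asp (depth 3)
pig: right child of hog (depth 4)
ape: right child of ant (depth 4)
doe: right child of cod (depth 4)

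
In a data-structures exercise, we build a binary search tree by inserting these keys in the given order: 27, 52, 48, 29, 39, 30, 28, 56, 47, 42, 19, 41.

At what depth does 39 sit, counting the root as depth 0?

4

27: root
52: right child of 27 (depth 1)
48: left child of 52 (depth 2)
29: left child of 48 (depth 3)
39: right child of 29 (depth 4)
30: left child of 39 (depth 5)
28: left child of 29 (depth 4)
56: right child of 52 (depth 2)
47: right child of 39 (depth 5)
42: left child of 47 (depth 6)
19: left child of 27 (depth 1)
41: left child of 42 (depth 7)

Path to 39: 27 → 52 → 48 → 29 → 39, which is 4 edges.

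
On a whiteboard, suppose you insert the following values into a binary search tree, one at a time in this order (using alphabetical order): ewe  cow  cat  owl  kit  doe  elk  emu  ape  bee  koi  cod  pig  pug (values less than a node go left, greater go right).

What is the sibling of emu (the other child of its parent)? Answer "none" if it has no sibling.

ewe: root
cow: left child of ewe (depth 1)
cat: left child of cow (depth 2)
owl: right child of ewe (depth 1)
kit: left child of owl (depth 2)
doe: right child of cow (depth 2)
elk: right child of doe (depth 3)
emu: right child of elk (depth 4)
ape: left child of cat (depth 3)
bee: right child of ape (depth 4)
koi: right child of kit (depth 3)
cod: right child of cat (depth 3)
pig: right child of owl (depth 2)
pug: right child of pig (depth 3)

emu's parent is elk, which has only one child.

none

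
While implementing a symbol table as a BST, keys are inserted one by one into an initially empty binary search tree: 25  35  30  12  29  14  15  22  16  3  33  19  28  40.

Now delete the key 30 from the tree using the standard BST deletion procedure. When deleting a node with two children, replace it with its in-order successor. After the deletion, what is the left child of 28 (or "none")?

25: root
35: right child of 25 (depth 1)
30: left child of 35 (depth 2)
12: left child of 25 (depth 1)
29: left child of 30 (depth 3)
14: right child of 12 (depth 2)
15: right child of 14 (depth 3)
22: right child of 15 (depth 4)
16: left child of 22 (depth 5)
3: left child of 12 (depth 2)
33: right child of 30 (depth 3)
19: right child of 16 (depth 6)
28: left child of 29 (depth 4)
40: right child of 35 (depth 2)

Delete 30 (two children — replace with in-order successor).
After deletion, 28's left child: none.

none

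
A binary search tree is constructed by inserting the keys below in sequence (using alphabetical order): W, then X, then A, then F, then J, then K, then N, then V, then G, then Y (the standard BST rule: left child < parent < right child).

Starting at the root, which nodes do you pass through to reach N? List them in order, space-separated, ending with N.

W A F J K N

W: root
X: right child of W (depth 1)
A: left child of W (depth 1)
F: right child of A (depth 2)
J: right child of F (depth 3)
K: right child of J (depth 4)
N: right child of K (depth 5)
V: right child of N (depth 6)
G: left child of J (depth 4)
Y: right child of X (depth 2)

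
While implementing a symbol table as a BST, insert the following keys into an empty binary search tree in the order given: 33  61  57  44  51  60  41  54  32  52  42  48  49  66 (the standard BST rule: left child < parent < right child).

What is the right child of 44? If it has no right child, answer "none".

51

33: root
61: right child of 33 (depth 1)
57: left child of 61 (depth 2)
44: left child of 57 (depth 3)
51: right child of 44 (depth 4)
60: right child of 57 (depth 3)
41: left child of 44 (depth 4)
54: right child of 51 (depth 5)
32: left child of 33 (depth 1)
52: left child of 54 (depth 6)
42: right child of 41 (depth 5)
48: left child of 51 (depth 5)
49: right child of 48 (depth 6)
66: right child of 61 (depth 2)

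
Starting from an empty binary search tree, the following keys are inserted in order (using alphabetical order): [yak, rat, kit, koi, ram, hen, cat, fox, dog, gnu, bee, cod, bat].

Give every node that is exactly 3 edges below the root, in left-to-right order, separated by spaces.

hen koi

yak: root
rat: left child of yak (depth 1)
kit: left child of rat (depth 2)
koi: right child of kit (depth 3)
ram: right child of koi (depth 4)
hen: left child of kit (depth 3)
cat: left child of hen (depth 4)
fox: right child of cat (depth 5)
dog: left child of fox (depth 6)
gnu: right child of fox (depth 6)
bee: left child of cat (depth 5)
cod: left child of dog (depth 7)
bat: left child of bee (depth 6)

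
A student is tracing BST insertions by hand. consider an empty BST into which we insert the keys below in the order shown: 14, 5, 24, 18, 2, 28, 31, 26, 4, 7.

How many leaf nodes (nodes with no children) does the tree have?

14: root
5: left child of 14 (depth 1)
24: right child of 14 (depth 1)
18: left child of 24 (depth 2)
2: left child of 5 (depth 2)
28: right child of 24 (depth 2)
31: right child of 28 (depth 3)
26: left child of 28 (depth 3)
4: right child of 2 (depth 3)
7: right child of 5 (depth 2)

Leaves: 4, 7, 18, 26, 31 — 5 in total.

5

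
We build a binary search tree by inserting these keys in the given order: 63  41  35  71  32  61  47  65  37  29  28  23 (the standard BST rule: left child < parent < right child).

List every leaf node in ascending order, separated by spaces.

23 37 47 65

Insert 63: tree is empty, so 63 becomes the root.
Insert 41: 41 < 63 → go left. Place as left child of 63.
Insert 35: 35 < 63 → go left; 35 < 41 → go left. Place as left child of 41.
Insert 71: 71 > 63 → go right. Place as right child of 63.
Insert 32: 32 < 63 → go left; 32 < 41 → go left; 32 < 35 → go left. Place as left child of 35.
Insert 61: 61 < 63 → go left; 61 > 41 → go right. Place as right child of 41.
Insert 47: 47 < 63 → go left; 47 > 41 → go right; 47 < 61 → go left. Place as left child of 61.
Insert 65: 65 > 63 → go right; 65 < 71 → go left. Place as left child of 71.
Insert 37: 37 < 63 → go left; 37 < 41 → go left; 37 > 35 → go right. Place as right child of 35.
Insert 29: 29 < 63 → go left; 29 < 41 → go left; 29 < 35 → go left; 29 < 32 → go left. Place as left child of 32.
Insert 28: 28 < 63 → go left; 28 < 41 → go left; 28 < 35 → go left; 28 < 32 → go left; 28 < 29 → go left. Place as left child of 29.
Insert 23: 23 < 63 → go left; 23 < 41 → go left; 23 < 35 → go left; 23 < 32 → go left; 23 < 29 → go left; 23 < 28 → go left. Place as left child of 28.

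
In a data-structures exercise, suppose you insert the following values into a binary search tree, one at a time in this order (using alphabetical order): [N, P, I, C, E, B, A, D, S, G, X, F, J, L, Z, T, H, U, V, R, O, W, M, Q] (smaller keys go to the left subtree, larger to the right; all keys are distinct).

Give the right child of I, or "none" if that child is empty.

Resulting structure (node: left, right):
  N: L=I, R=P
  P: L=O, R=S
  I: L=C, R=J
  C: L=B, R=E
  E: L=D, R=G
  B: L=A, R=–
  A: L=–, R=–
  D: L=–, R=–
  S: L=R, R=X
  G: L=F, R=H
  X: L=T, R=Z
  F: L=–, R=–
  J: L=–, R=L
  L: L=–, R=M
  Z: L=–, R=–
  T: L=–, R=U
  H: L=–, R=–
  U: L=–, R=V
  V: L=–, R=W
  R: L=Q, R=–
  O: L=–, R=–
  W: L=–, R=–
  M: L=–, R=–
  Q: L=–, R=–

J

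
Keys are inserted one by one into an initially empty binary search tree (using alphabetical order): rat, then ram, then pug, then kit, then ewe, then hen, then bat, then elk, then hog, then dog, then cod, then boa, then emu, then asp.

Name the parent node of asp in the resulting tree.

bat

Insert rat: tree is empty, so rat becomes the root.
Insert ram: ram < rat → go left. Place as left child of rat.
Insert pug: pug < rat → go left; pug < ram → go left. Place as left child of ram.
Insert kit: kit < rat → go left; kit < ram → go left; kit < pug → go left. Place as left child of pug.
Insert ewe: ewe < rat → go left; ewe < ram → go left; ewe < pug → go left; ewe < kit → go left. Place as left child of kit.
Insert hen: hen < rat → go left; hen < ram → go left; hen < pug → go left; hen < kit → go left; hen > ewe → go right. Place as right child of ewe.
Insert bat: bat < rat → go left; bat < ram → go left; bat < pug → go left; bat < kit → go left; bat < ewe → go left. Place as left child of ewe.
Insert elk: elk < rat → go left; elk < ram → go left; elk < pug → go left; elk < kit → go left; elk < ewe → go left; elk > bat → go right. Place as right child of bat.
Insert hog: hog < rat → go left; hog < ram → go left; hog < pug → go left; hog < kit → go left; hog > ewe → go right; hog > hen → go right. Place as right child of hen.
Insert dog: dog < rat → go left; dog < ram → go left; dog < pug → go left; dog < kit → go left; dog < ewe → go left; dog > bat → go right; dog < elk → go left. Place as left child of elk.
Insert cod: cod < rat → go left; cod < ram → go left; cod < pug → go left; cod < kit → go left; cod < ewe → go left; cod > bat → go right; cod < elk → go left; cod < dog → go left. Place as left child of dog.
Insert boa: boa < rat → go left; boa < ram → go left; boa < pug → go left; boa < kit → go left; boa < ewe → go left; boa > bat → go right; boa < elk → go left; boa < dog → go left; boa < cod → go left. Place as left child of cod.
Insert emu: emu < rat → go left; emu < ram → go left; emu < pug → go left; emu < kit → go left; emu < ewe → go left; emu > bat → go right; emu > elk → go right. Place as right child of elk.
Insert asp: asp < rat → go left; asp < ram → go left; asp < pug → go left; asp < kit → go left; asp < ewe → go left; asp < bat → go left. Place as left child of bat.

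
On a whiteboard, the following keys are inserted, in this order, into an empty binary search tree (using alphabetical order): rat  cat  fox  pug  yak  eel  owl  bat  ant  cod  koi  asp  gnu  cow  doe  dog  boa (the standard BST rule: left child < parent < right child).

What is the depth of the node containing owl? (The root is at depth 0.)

Resulting structure (node: left, right):
  rat: L=cat, R=yak
  cat: L=bat, R=fox
  fox: L=eel, R=pug
  pug: L=owl, R=–
  yak: L=–, R=–
  eel: L=cod, R=–
  owl: L=koi, R=–
  bat: L=ant, R=boa
  ant: L=–, R=asp
  cod: L=–, R=cow
  koi: L=gnu, R=–
  asp: L=–, R=–
  gnu: L=–, R=–
  cow: L=–, R=doe
  doe: L=–, R=dog
  dog: L=–, R=–
  boa: L=–, R=–

Path to owl: rat → cat → fox → pug → owl, which is 4 edges.

4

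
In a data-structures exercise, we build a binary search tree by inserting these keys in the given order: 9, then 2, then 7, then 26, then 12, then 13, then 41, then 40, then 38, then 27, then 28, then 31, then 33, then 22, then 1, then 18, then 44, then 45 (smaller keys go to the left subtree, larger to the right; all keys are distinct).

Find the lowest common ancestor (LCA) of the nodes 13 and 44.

26

Resulting structure (node: left, right):
  9: L=2, R=26
  2: L=1, R=7
  7: L=–, R=–
  26: L=12, R=41
  12: L=–, R=13
  13: L=–, R=22
  41: L=40, R=44
  40: L=38, R=–
  38: L=27, R=–
  27: L=–, R=28
  28: L=–, R=31
  31: L=–, R=33
  33: L=–, R=–
  22: L=18, R=–
  1: L=–, R=–
  18: L=–, R=–
  44: L=–, R=45
  45: L=–, R=–

Path to 13: 9 → 26 → 12 → 13
Path to 44: 9 → 26 → 41 → 44
The paths share a prefix ending at 26, then split left and right.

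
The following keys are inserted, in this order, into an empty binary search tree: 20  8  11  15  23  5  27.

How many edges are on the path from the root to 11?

2

Insert 20: tree is empty, so 20 becomes the root.
Insert 8: 8 < 20 → go left. Place as left child of 20.
Insert 11: 11 < 20 → go left; 11 > 8 → go right. Place as right child of 8.
Insert 15: 15 < 20 → go left; 15 > 8 → go right; 15 > 11 → go right. Place as right child of 11.
Insert 23: 23 > 20 → go right. Place as right child of 20.
Insert 5: 5 < 20 → go left; 5 < 8 → go left. Place as left child of 8.
Insert 27: 27 > 20 → go right; 27 > 23 → go right. Place as right child of 23.

Path to 11: 20 → 8 → 11, which is 2 edges.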